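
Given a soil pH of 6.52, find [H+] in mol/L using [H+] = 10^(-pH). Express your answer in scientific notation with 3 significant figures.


Step 1: [H+] = 10^(-pH)
Step 2: [H+] = 10^(-6.52)
Step 3: [H+] = 3.02e-07 mol/L

3.02e-07


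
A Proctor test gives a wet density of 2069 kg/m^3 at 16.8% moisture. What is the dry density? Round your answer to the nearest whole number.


Step 1: Dry density = wet density / (1 + w/100)
Step 2: Dry density = 2069 / (1 + 16.8/100)
Step 3: Dry density = 2069 / 1.168
Step 4: Dry density = 1771 kg/m^3

1771


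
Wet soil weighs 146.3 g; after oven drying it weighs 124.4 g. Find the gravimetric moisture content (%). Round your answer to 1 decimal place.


Step 1: Water mass = wet - dry = 146.3 - 124.4 = 21.9 g
Step 2: w = 100 * water mass / dry mass
Step 3: w = 100 * 21.9 / 124.4 = 17.6%

17.6


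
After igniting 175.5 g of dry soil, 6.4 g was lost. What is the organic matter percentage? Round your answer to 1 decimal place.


Step 1: OM% = 100 * LOI / sample mass
Step 2: OM = 100 * 6.4 / 175.5
Step 3: OM = 3.6%

3.6


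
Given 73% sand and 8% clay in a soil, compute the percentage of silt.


Step 1: sand + silt + clay = 100%
Step 2: silt = 100 - sand - clay
Step 3: silt = 100 - 73 - 8
Step 4: silt = 19%

19


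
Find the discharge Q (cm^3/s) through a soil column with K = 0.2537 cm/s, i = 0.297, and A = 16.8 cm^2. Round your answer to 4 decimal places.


Step 1: Apply Darcy's law: Q = K * i * A
Step 2: Q = 0.2537 * 0.297 * 16.8
Step 3: Q = 1.2659 cm^3/s

1.2659


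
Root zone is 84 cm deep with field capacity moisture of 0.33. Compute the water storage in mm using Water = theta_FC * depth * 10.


Step 1: Water (mm) = theta_FC * depth (cm) * 10
Step 2: Water = 0.33 * 84 * 10
Step 3: Water = 277.2 mm

277.2


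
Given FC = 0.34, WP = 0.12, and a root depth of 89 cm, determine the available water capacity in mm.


Step 1: Available water = (FC - WP) * depth * 10
Step 2: AW = (0.34 - 0.12) * 89 * 10
Step 3: AW = 0.22 * 89 * 10
Step 4: AW = 195.8 mm

195.8


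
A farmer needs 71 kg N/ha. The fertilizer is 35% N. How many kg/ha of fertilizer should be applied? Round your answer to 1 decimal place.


Step 1: Fertilizer rate = target N / (N content / 100)
Step 2: Rate = 71 / (35 / 100)
Step 3: Rate = 71 / 0.35
Step 4: Rate = 202.9 kg/ha

202.9


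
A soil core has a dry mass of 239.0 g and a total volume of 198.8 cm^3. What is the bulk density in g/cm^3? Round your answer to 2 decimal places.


Step 1: Identify the formula: BD = dry mass / volume
Step 2: Substitute values: BD = 239.0 / 198.8
Step 3: BD = 1.2 g/cm^3

1.2


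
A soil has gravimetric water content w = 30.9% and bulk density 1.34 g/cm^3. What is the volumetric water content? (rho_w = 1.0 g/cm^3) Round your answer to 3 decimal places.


Step 1: theta = (w / 100) * BD / rho_w
Step 2: theta = (30.9 / 100) * 1.34 / 1.0
Step 3: theta = 0.309 * 1.34
Step 4: theta = 0.414

0.414


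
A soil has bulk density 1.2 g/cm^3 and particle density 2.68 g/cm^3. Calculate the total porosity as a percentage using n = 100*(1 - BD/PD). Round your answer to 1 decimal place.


Step 1: Formula: n = 100 * (1 - BD / PD)
Step 2: n = 100 * (1 - 1.2 / 2.68)
Step 3: n = 100 * (1 - 0.44776)
Step 4: n = 55.2%

55.2


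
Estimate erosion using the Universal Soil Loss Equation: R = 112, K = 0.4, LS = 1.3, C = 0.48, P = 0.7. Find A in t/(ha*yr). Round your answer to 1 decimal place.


Step 1: A = R * K * LS * C * P
Step 2: R * K = 112 * 0.4 = 44.8
Step 3: (R*K) * LS = 44.8 * 1.3 = 58.24
Step 4: * C * P = 58.24 * 0.48 * 0.7 = 19.6
Step 5: A = 19.6 t/(ha*yr)

19.6


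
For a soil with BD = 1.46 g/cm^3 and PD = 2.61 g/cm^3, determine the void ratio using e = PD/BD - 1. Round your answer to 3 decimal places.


Step 1: e = PD / BD - 1
Step 2: e = 2.61 / 1.46 - 1
Step 3: e = 1.78767 - 1
Step 4: e = 0.788

0.788


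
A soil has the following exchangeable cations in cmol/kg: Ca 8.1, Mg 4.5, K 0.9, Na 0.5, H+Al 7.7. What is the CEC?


Step 1: CEC = Ca + Mg + K + Na + (H+Al)
Step 2: CEC = 8.1 + 4.5 + 0.9 + 0.5 + 7.7
Step 3: CEC = 21.7 cmol/kg

21.7


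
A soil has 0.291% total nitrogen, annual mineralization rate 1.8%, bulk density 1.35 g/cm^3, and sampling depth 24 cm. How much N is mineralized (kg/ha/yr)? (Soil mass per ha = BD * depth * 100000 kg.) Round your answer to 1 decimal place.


Step 1: Soil mass per ha = BD * depth * 100000 = 1.35 * 24 * 100000 = 3240000 kg
Step 2: Total N pool = soil mass * N%/100 = 3240000 * 0.291/100 = 9428.4 kg/ha
Step 3: N mineralized = N pool * rate%/100 = 9428.4 * 1.8/100 = 169.7 kg/ha/yr

169.7


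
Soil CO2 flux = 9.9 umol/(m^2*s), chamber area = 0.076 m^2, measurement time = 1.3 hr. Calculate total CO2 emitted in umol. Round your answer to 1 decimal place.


Step 1: Convert time to seconds: 1.3 hr * 3600 = 4680.0 s
Step 2: Total = flux * area * time_s
Step 3: Total = 9.9 * 0.076 * 4680.0
Step 4: Total = 3521.2 umol

3521.2


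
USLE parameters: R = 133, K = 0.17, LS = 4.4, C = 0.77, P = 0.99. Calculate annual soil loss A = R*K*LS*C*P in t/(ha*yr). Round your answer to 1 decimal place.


Step 1: A = R * K * LS * C * P
Step 2: R * K = 133 * 0.17 = 22.61
Step 3: (R*K) * LS = 22.61 * 4.4 = 99.484
Step 4: * C * P = 99.484 * 0.77 * 0.99 = 75.8
Step 5: A = 75.8 t/(ha*yr)

75.8


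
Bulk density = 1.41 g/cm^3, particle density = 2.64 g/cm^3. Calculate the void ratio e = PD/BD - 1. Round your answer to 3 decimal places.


Step 1: e = PD / BD - 1
Step 2: e = 2.64 / 1.41 - 1
Step 3: e = 1.87234 - 1
Step 4: e = 0.872

0.872


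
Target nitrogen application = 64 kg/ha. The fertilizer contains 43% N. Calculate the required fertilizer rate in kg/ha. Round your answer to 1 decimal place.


Step 1: Fertilizer rate = target N / (N content / 100)
Step 2: Rate = 64 / (43 / 100)
Step 3: Rate = 64 / 0.43
Step 4: Rate = 148.8 kg/ha

148.8


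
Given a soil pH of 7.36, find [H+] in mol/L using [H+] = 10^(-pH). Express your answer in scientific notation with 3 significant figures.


Step 1: [H+] = 10^(-pH)
Step 2: [H+] = 10^(-7.36)
Step 3: [H+] = 4.37e-08 mol/L

4.37e-08


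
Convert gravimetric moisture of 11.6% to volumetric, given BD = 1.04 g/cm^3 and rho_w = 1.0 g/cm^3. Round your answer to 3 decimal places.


Step 1: theta = (w / 100) * BD / rho_w
Step 2: theta = (11.6 / 100) * 1.04 / 1.0
Step 3: theta = 0.116 * 1.04
Step 4: theta = 0.121

0.121


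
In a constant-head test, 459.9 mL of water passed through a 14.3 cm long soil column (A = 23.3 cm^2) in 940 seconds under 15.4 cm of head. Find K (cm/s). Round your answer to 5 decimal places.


Step 1: K = Q * L / (A * t * h)
Step 2: Numerator = 459.9 * 14.3 = 6576.57
Step 3: Denominator = 23.3 * 940 * 15.4 = 337290.8
Step 4: K = 6576.57 / 337290.8 = 0.0195 cm/s

0.0195


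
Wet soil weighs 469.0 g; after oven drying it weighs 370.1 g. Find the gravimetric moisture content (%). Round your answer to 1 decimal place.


Step 1: Water mass = wet - dry = 469.0 - 370.1 = 98.9 g
Step 2: w = 100 * water mass / dry mass
Step 3: w = 100 * 98.9 / 370.1 = 26.7%

26.7


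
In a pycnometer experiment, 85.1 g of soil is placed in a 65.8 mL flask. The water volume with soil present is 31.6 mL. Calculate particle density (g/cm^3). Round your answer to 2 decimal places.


Step 1: Volume of solids = flask volume - water volume with soil
Step 2: V_solids = 65.8 - 31.6 = 34.2 mL
Step 3: Particle density = mass / V_solids = 85.1 / 34.2 = 2.49 g/cm^3

2.49


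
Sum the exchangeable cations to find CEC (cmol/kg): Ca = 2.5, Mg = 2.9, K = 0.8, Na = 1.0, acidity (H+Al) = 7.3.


Step 1: CEC = Ca + Mg + K + Na + (H+Al)
Step 2: CEC = 2.5 + 2.9 + 0.8 + 1.0 + 7.3
Step 3: CEC = 14.5 cmol/kg

14.5


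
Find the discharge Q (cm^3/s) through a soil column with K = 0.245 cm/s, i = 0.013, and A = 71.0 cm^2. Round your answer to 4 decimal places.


Step 1: Apply Darcy's law: Q = K * i * A
Step 2: Q = 0.245 * 0.013 * 71.0
Step 3: Q = 0.2261 cm^3/s

0.2261


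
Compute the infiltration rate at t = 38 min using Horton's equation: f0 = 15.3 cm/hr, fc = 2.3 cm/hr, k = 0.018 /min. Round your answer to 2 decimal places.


Step 1: f = fc + (f0 - fc) * exp(-k * t)
Step 2: exp(-0.018 * 38) = 0.504595
Step 3: f = 2.3 + (15.3 - 2.3) * 0.504595
Step 4: f = 2.3 + 13.0 * 0.504595
Step 5: f = 8.86 cm/hr

8.86


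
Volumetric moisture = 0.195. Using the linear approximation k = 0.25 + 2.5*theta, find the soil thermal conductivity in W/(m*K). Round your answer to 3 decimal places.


Step 1: k = 0.25 + 2.5 * theta
Step 2: k = 0.25 + 2.5 * 0.195
Step 3: k = 0.25 + 0.488
Step 4: k = 0.738 W/(m*K)

0.738


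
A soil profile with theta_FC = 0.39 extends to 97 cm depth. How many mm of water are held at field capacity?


Step 1: Water (mm) = theta_FC * depth (cm) * 10
Step 2: Water = 0.39 * 97 * 10
Step 3: Water = 378.3 mm

378.3


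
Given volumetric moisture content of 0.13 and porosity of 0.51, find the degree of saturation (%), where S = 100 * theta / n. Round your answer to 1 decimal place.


Step 1: S = 100 * theta_v / n
Step 2: S = 100 * 0.13 / 0.51
Step 3: S = 25.5%

25.5


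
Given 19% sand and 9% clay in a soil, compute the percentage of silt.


Step 1: sand + silt + clay = 100%
Step 2: silt = 100 - sand - clay
Step 3: silt = 100 - 19 - 9
Step 4: silt = 72%

72


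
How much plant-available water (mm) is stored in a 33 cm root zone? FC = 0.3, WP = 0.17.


Step 1: Available water = (FC - WP) * depth * 10
Step 2: AW = (0.3 - 0.17) * 33 * 10
Step 3: AW = 0.13 * 33 * 10
Step 4: AW = 42.9 mm

42.9


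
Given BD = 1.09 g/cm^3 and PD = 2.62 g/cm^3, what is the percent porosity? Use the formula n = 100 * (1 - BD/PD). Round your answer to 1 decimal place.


Step 1: Formula: n = 100 * (1 - BD / PD)
Step 2: n = 100 * (1 - 1.09 / 2.62)
Step 3: n = 100 * (1 - 0.41603)
Step 4: n = 58.4%

58.4


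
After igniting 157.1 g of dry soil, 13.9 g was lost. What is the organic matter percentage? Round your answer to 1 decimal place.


Step 1: OM% = 100 * LOI / sample mass
Step 2: OM = 100 * 13.9 / 157.1
Step 3: OM = 8.8%

8.8


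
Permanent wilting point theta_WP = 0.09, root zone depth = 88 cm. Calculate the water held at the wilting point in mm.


Step 1: Water (mm) = theta_WP * depth * 10
Step 2: Water = 0.09 * 88 * 10
Step 3: Water = 79.2 mm

79.2


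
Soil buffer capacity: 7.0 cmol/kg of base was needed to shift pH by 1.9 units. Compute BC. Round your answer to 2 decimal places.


Step 1: BC = change in base / change in pH
Step 2: BC = 7.0 / 1.9
Step 3: BC = 3.68 cmol/(kg*pH unit)

3.68


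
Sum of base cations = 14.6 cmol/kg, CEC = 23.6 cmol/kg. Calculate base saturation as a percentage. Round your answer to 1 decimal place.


Step 1: BS = 100 * (sum of bases) / CEC
Step 2: BS = 100 * 14.6 / 23.6
Step 3: BS = 61.9%

61.9


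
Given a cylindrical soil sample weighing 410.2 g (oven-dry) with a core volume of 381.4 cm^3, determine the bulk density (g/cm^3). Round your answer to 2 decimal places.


Step 1: Identify the formula: BD = dry mass / volume
Step 2: Substitute values: BD = 410.2 / 381.4
Step 3: BD = 1.08 g/cm^3

1.08


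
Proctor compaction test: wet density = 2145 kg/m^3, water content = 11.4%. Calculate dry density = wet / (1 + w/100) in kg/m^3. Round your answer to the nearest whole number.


Step 1: Dry density = wet density / (1 + w/100)
Step 2: Dry density = 2145 / (1 + 11.4/100)
Step 3: Dry density = 2145 / 1.114
Step 4: Dry density = 1925 kg/m^3

1925


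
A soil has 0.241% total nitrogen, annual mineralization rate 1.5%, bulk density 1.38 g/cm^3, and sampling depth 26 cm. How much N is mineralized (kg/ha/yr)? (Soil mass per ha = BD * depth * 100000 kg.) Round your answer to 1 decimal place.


Step 1: Soil mass per ha = BD * depth * 100000 = 1.38 * 26 * 100000 = 3588000 kg
Step 2: Total N pool = soil mass * N%/100 = 3588000 * 0.241/100 = 8647.08 kg/ha
Step 3: N mineralized = N pool * rate%/100 = 8647.08 * 1.5/100 = 129.7 kg/ha/yr

129.7


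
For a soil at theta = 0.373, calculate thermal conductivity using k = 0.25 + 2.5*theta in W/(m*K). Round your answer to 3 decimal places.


Step 1: k = 0.25 + 2.5 * theta
Step 2: k = 0.25 + 2.5 * 0.373
Step 3: k = 0.25 + 0.933
Step 4: k = 1.183 W/(m*K)

1.183


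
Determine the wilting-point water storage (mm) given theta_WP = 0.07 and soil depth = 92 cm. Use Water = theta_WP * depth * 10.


Step 1: Water (mm) = theta_WP * depth * 10
Step 2: Water = 0.07 * 92 * 10
Step 3: Water = 64.4 mm

64.4


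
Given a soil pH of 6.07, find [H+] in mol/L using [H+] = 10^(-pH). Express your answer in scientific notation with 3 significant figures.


Step 1: [H+] = 10^(-pH)
Step 2: [H+] = 10^(-6.07)
Step 3: [H+] = 8.51e-07 mol/L

8.51e-07


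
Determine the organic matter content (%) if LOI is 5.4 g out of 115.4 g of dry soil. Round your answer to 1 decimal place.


Step 1: OM% = 100 * LOI / sample mass
Step 2: OM = 100 * 5.4 / 115.4
Step 3: OM = 4.7%

4.7


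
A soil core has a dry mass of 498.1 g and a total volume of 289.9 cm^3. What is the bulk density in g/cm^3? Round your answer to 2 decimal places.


Step 1: Identify the formula: BD = dry mass / volume
Step 2: Substitute values: BD = 498.1 / 289.9
Step 3: BD = 1.72 g/cm^3

1.72


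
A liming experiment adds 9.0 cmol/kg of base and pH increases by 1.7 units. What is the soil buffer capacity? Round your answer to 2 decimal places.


Step 1: BC = change in base / change in pH
Step 2: BC = 9.0 / 1.7
Step 3: BC = 5.29 cmol/(kg*pH unit)

5.29


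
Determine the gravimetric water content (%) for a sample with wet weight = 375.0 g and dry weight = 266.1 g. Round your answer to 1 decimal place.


Step 1: Water mass = wet - dry = 375.0 - 266.1 = 108.9 g
Step 2: w = 100 * water mass / dry mass
Step 3: w = 100 * 108.9 / 266.1 = 40.9%

40.9


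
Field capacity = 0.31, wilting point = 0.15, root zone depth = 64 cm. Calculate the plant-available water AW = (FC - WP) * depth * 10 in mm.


Step 1: Available water = (FC - WP) * depth * 10
Step 2: AW = (0.31 - 0.15) * 64 * 10
Step 3: AW = 0.16 * 64 * 10
Step 4: AW = 102.4 mm

102.4


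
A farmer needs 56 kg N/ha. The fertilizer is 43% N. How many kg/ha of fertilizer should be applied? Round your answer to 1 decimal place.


Step 1: Fertilizer rate = target N / (N content / 100)
Step 2: Rate = 56 / (43 / 100)
Step 3: Rate = 56 / 0.43
Step 4: Rate = 130.2 kg/ha

130.2


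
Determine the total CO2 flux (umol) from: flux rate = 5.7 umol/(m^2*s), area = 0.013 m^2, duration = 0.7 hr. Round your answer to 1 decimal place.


Step 1: Convert time to seconds: 0.7 hr * 3600 = 2520.0 s
Step 2: Total = flux * area * time_s
Step 3: Total = 5.7 * 0.013 * 2520.0
Step 4: Total = 186.7 umol

186.7


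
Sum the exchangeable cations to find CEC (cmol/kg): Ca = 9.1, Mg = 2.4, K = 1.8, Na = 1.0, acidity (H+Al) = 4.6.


Step 1: CEC = Ca + Mg + K + Na + (H+Al)
Step 2: CEC = 9.1 + 2.4 + 1.8 + 1.0 + 4.6
Step 3: CEC = 18.9 cmol/kg

18.9


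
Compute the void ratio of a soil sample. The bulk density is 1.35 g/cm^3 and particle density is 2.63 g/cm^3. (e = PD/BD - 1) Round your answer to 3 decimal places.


Step 1: e = PD / BD - 1
Step 2: e = 2.63 / 1.35 - 1
Step 3: e = 1.94815 - 1
Step 4: e = 0.948

0.948


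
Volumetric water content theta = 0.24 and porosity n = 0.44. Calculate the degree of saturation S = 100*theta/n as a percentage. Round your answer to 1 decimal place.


Step 1: S = 100 * theta_v / n
Step 2: S = 100 * 0.24 / 0.44
Step 3: S = 54.5%

54.5


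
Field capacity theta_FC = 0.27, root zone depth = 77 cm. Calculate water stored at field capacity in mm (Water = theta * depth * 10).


Step 1: Water (mm) = theta_FC * depth (cm) * 10
Step 2: Water = 0.27 * 77 * 10
Step 3: Water = 207.9 mm

207.9


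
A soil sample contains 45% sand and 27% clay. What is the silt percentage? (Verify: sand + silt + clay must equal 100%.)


Step 1: sand + silt + clay = 100%
Step 2: silt = 100 - sand - clay
Step 3: silt = 100 - 45 - 27
Step 4: silt = 28%

28


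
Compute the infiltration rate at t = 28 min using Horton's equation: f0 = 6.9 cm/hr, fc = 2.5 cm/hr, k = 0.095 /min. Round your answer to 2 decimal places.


Step 1: f = fc + (f0 - fc) * exp(-k * t)
Step 2: exp(-0.095 * 28) = 0.069948
Step 3: f = 2.5 + (6.9 - 2.5) * 0.069948
Step 4: f = 2.5 + 4.4 * 0.069948
Step 5: f = 2.81 cm/hr

2.81


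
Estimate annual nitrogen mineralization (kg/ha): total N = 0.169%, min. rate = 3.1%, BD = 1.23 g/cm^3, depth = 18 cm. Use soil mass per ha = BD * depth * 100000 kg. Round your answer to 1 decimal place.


Step 1: Soil mass per ha = BD * depth * 100000 = 1.23 * 18 * 100000 = 2214000 kg
Step 2: Total N pool = soil mass * N%/100 = 2214000 * 0.169/100 = 3741.66 kg/ha
Step 3: N mineralized = N pool * rate%/100 = 3741.66 * 3.1/100 = 116.0 kg/ha/yr

116.0


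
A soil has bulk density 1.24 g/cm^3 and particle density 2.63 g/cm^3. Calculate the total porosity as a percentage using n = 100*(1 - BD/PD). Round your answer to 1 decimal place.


Step 1: Formula: n = 100 * (1 - BD / PD)
Step 2: n = 100 * (1 - 1.24 / 2.63)
Step 3: n = 100 * (1 - 0.47148)
Step 4: n = 52.9%

52.9


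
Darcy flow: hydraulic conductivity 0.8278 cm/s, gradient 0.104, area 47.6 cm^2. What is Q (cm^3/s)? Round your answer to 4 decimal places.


Step 1: Apply Darcy's law: Q = K * i * A
Step 2: Q = 0.8278 * 0.104 * 47.6
Step 3: Q = 4.0979 cm^3/s

4.0979


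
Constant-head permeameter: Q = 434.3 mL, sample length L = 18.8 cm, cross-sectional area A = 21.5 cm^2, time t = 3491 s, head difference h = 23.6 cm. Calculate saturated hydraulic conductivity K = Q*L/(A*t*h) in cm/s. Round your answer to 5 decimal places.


Step 1: K = Q * L / (A * t * h)
Step 2: Numerator = 434.3 * 18.8 = 8164.84
Step 3: Denominator = 21.5 * 3491 * 23.6 = 1771333.4
Step 4: K = 8164.84 / 1771333.4 = 0.00461 cm/s

0.00461


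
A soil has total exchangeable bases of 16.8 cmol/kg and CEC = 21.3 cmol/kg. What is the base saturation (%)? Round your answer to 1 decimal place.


Step 1: BS = 100 * (sum of bases) / CEC
Step 2: BS = 100 * 16.8 / 21.3
Step 3: BS = 78.9%

78.9


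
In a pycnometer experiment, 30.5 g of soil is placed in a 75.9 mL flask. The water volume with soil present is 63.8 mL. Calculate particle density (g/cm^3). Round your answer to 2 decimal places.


Step 1: Volume of solids = flask volume - water volume with soil
Step 2: V_solids = 75.9 - 63.8 = 12.1 mL
Step 3: Particle density = mass / V_solids = 30.5 / 12.1 = 2.52 g/cm^3

2.52


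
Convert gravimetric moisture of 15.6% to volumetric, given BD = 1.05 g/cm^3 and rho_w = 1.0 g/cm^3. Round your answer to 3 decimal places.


Step 1: theta = (w / 100) * BD / rho_w
Step 2: theta = (15.6 / 100) * 1.05 / 1.0
Step 3: theta = 0.156 * 1.05
Step 4: theta = 0.164

0.164


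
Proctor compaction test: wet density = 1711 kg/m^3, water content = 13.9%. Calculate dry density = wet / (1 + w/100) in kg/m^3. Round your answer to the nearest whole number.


Step 1: Dry density = wet density / (1 + w/100)
Step 2: Dry density = 1711 / (1 + 13.9/100)
Step 3: Dry density = 1711 / 1.139
Step 4: Dry density = 1502 kg/m^3

1502


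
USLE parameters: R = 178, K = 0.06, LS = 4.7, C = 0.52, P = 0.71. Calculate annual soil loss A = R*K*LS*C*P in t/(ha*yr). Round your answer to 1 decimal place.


Step 1: A = R * K * LS * C * P
Step 2: R * K = 178 * 0.06 = 10.68
Step 3: (R*K) * LS = 10.68 * 4.7 = 50.196
Step 4: * C * P = 50.196 * 0.52 * 0.71 = 18.5
Step 5: A = 18.5 t/(ha*yr)

18.5


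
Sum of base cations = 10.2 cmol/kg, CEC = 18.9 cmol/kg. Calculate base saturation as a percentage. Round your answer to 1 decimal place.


Step 1: BS = 100 * (sum of bases) / CEC
Step 2: BS = 100 * 10.2 / 18.9
Step 3: BS = 54.0%

54.0


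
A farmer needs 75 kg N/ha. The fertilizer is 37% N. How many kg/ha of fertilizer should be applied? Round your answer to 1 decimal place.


Step 1: Fertilizer rate = target N / (N content / 100)
Step 2: Rate = 75 / (37 / 100)
Step 3: Rate = 75 / 0.37
Step 4: Rate = 202.7 kg/ha

202.7


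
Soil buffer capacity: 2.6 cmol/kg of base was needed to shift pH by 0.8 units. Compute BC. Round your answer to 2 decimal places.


Step 1: BC = change in base / change in pH
Step 2: BC = 2.6 / 0.8
Step 3: BC = 3.25 cmol/(kg*pH unit)

3.25


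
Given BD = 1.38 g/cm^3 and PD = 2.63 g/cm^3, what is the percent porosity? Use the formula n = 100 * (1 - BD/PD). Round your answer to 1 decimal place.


Step 1: Formula: n = 100 * (1 - BD / PD)
Step 2: n = 100 * (1 - 1.38 / 2.63)
Step 3: n = 100 * (1 - 0.52471)
Step 4: n = 47.5%

47.5


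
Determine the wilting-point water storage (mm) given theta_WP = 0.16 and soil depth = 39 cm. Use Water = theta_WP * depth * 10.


Step 1: Water (mm) = theta_WP * depth * 10
Step 2: Water = 0.16 * 39 * 10
Step 3: Water = 62.4 mm

62.4


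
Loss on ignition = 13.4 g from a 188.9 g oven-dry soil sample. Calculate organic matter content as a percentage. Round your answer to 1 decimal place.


Step 1: OM% = 100 * LOI / sample mass
Step 2: OM = 100 * 13.4 / 188.9
Step 3: OM = 7.1%

7.1


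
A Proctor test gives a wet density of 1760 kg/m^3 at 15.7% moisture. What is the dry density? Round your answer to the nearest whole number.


Step 1: Dry density = wet density / (1 + w/100)
Step 2: Dry density = 1760 / (1 + 15.7/100)
Step 3: Dry density = 1760 / 1.157
Step 4: Dry density = 1521 kg/m^3

1521


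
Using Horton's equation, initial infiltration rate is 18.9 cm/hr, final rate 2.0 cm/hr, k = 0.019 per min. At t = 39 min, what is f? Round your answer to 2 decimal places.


Step 1: f = fc + (f0 - fc) * exp(-k * t)
Step 2: exp(-0.019 * 39) = 0.476637
Step 3: f = 2.0 + (18.9 - 2.0) * 0.476637
Step 4: f = 2.0 + 16.9 * 0.476637
Step 5: f = 10.06 cm/hr

10.06


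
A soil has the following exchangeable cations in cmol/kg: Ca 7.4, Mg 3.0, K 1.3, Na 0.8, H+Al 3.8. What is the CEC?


Step 1: CEC = Ca + Mg + K + Na + (H+Al)
Step 2: CEC = 7.4 + 3.0 + 1.3 + 0.8 + 3.8
Step 3: CEC = 16.3 cmol/kg

16.3


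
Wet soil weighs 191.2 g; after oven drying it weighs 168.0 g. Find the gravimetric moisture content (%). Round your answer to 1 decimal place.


Step 1: Water mass = wet - dry = 191.2 - 168.0 = 23.2 g
Step 2: w = 100 * water mass / dry mass
Step 3: w = 100 * 23.2 / 168.0 = 13.8%

13.8


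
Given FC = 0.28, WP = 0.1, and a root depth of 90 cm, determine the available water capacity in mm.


Step 1: Available water = (FC - WP) * depth * 10
Step 2: AW = (0.28 - 0.1) * 90 * 10
Step 3: AW = 0.18 * 90 * 10
Step 4: AW = 162.0 mm

162.0


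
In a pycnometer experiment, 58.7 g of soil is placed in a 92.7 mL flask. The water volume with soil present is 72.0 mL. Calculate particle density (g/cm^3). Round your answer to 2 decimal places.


Step 1: Volume of solids = flask volume - water volume with soil
Step 2: V_solids = 92.7 - 72.0 = 20.7 mL
Step 3: Particle density = mass / V_solids = 58.7 / 20.7 = 2.84 g/cm^3

2.84


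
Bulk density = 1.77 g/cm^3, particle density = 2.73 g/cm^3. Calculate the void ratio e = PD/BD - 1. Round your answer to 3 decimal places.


Step 1: e = PD / BD - 1
Step 2: e = 2.73 / 1.77 - 1
Step 3: e = 1.54237 - 1
Step 4: e = 0.542

0.542


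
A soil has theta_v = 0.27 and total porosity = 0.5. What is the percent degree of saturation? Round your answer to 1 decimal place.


Step 1: S = 100 * theta_v / n
Step 2: S = 100 * 0.27 / 0.5
Step 3: S = 54.0%

54.0


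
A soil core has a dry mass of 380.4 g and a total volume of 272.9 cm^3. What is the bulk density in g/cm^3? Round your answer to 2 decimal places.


Step 1: Identify the formula: BD = dry mass / volume
Step 2: Substitute values: BD = 380.4 / 272.9
Step 3: BD = 1.39 g/cm^3

1.39


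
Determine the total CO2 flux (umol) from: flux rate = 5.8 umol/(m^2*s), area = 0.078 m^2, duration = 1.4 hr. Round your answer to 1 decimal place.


Step 1: Convert time to seconds: 1.4 hr * 3600 = 5040.0 s
Step 2: Total = flux * area * time_s
Step 3: Total = 5.8 * 0.078 * 5040.0
Step 4: Total = 2280.1 umol

2280.1


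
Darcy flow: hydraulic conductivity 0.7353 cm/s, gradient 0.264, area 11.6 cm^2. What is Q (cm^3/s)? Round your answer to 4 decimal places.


Step 1: Apply Darcy's law: Q = K * i * A
Step 2: Q = 0.7353 * 0.264 * 11.6
Step 3: Q = 2.2518 cm^3/s

2.2518


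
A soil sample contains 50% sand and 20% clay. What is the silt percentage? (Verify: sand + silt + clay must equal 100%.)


Step 1: sand + silt + clay = 100%
Step 2: silt = 100 - sand - clay
Step 3: silt = 100 - 50 - 20
Step 4: silt = 30%

30


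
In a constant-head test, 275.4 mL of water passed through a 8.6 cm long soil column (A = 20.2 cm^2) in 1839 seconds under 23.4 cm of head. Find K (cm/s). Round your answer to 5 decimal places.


Step 1: K = Q * L / (A * t * h)
Step 2: Numerator = 275.4 * 8.6 = 2368.44
Step 3: Denominator = 20.2 * 1839 * 23.4 = 869258.52
Step 4: K = 2368.44 / 869258.52 = 0.00272 cm/s

0.00272


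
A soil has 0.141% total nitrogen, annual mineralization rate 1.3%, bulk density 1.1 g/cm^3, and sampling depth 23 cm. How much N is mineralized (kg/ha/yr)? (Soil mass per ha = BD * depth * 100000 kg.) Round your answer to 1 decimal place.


Step 1: Soil mass per ha = BD * depth * 100000 = 1.1 * 23 * 100000 = 2530000 kg
Step 2: Total N pool = soil mass * N%/100 = 2530000 * 0.141/100 = 3567.3 kg/ha
Step 3: N mineralized = N pool * rate%/100 = 3567.3 * 1.3/100 = 46.4 kg/ha/yr

46.4


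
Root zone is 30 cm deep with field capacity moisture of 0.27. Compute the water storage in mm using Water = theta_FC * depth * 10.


Step 1: Water (mm) = theta_FC * depth (cm) * 10
Step 2: Water = 0.27 * 30 * 10
Step 3: Water = 81.0 mm

81.0


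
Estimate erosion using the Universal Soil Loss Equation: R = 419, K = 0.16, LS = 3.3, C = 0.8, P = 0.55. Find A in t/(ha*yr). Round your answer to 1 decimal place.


Step 1: A = R * K * LS * C * P
Step 2: R * K = 419 * 0.16 = 67.04
Step 3: (R*K) * LS = 67.04 * 3.3 = 221.232
Step 4: * C * P = 221.232 * 0.8 * 0.55 = 97.3
Step 5: A = 97.3 t/(ha*yr)

97.3


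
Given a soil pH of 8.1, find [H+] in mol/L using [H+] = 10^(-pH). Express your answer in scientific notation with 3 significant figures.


Step 1: [H+] = 10^(-pH)
Step 2: [H+] = 10^(-8.1)
Step 3: [H+] = 7.94e-09 mol/L

7.94e-09


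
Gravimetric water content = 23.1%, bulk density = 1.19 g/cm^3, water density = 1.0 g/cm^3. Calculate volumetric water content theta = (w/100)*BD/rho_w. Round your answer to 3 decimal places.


Step 1: theta = (w / 100) * BD / rho_w
Step 2: theta = (23.1 / 100) * 1.19 / 1.0
Step 3: theta = 0.231 * 1.19
Step 4: theta = 0.275

0.275


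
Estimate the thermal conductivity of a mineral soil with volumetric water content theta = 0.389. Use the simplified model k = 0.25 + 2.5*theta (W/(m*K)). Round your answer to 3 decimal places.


Step 1: k = 0.25 + 2.5 * theta
Step 2: k = 0.25 + 2.5 * 0.389
Step 3: k = 0.25 + 0.973
Step 4: k = 1.223 W/(m*K)

1.223


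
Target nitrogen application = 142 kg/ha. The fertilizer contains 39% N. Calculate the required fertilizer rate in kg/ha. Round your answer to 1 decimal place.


Step 1: Fertilizer rate = target N / (N content / 100)
Step 2: Rate = 142 / (39 / 100)
Step 3: Rate = 142 / 0.39
Step 4: Rate = 364.1 kg/ha

364.1


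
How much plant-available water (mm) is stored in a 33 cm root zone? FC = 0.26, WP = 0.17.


Step 1: Available water = (FC - WP) * depth * 10
Step 2: AW = (0.26 - 0.17) * 33 * 10
Step 3: AW = 0.09 * 33 * 10
Step 4: AW = 29.7 mm

29.7


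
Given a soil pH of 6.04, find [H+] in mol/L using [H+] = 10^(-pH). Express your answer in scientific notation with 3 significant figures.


Step 1: [H+] = 10^(-pH)
Step 2: [H+] = 10^(-6.04)
Step 3: [H+] = 9.12e-07 mol/L

9.12e-07


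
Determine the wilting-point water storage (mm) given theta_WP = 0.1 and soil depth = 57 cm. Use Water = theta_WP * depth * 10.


Step 1: Water (mm) = theta_WP * depth * 10
Step 2: Water = 0.1 * 57 * 10
Step 3: Water = 57.0 mm

57.0


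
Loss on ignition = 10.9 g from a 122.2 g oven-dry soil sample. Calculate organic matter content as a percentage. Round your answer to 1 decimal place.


Step 1: OM% = 100 * LOI / sample mass
Step 2: OM = 100 * 10.9 / 122.2
Step 3: OM = 8.9%

8.9


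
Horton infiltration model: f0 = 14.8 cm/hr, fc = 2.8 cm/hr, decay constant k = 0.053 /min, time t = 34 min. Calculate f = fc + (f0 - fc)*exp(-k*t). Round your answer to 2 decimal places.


Step 1: f = fc + (f0 - fc) * exp(-k * t)
Step 2: exp(-0.053 * 34) = 0.164969
Step 3: f = 2.8 + (14.8 - 2.8) * 0.164969
Step 4: f = 2.8 + 12.0 * 0.164969
Step 5: f = 4.78 cm/hr

4.78


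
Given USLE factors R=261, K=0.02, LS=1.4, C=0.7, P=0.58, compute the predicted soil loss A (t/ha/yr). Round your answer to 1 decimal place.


Step 1: A = R * K * LS * C * P
Step 2: R * K = 261 * 0.02 = 5.22
Step 3: (R*K) * LS = 5.22 * 1.4 = 7.308
Step 4: * C * P = 7.308 * 0.7 * 0.58 = 3.0
Step 5: A = 3.0 t/(ha*yr)

3.0


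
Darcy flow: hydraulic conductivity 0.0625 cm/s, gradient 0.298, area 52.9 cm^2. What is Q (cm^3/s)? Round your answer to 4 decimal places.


Step 1: Apply Darcy's law: Q = K * i * A
Step 2: Q = 0.0625 * 0.298 * 52.9
Step 3: Q = 0.9853 cm^3/s

0.9853


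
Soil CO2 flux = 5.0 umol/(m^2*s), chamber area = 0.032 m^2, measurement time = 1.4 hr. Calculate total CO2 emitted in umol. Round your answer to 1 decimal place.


Step 1: Convert time to seconds: 1.4 hr * 3600 = 5040.0 s
Step 2: Total = flux * area * time_s
Step 3: Total = 5.0 * 0.032 * 5040.0
Step 4: Total = 806.4 umol

806.4


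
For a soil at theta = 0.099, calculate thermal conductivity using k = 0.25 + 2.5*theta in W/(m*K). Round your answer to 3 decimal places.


Step 1: k = 0.25 + 2.5 * theta
Step 2: k = 0.25 + 2.5 * 0.099
Step 3: k = 0.25 + 0.248
Step 4: k = 0.498 W/(m*K)

0.498


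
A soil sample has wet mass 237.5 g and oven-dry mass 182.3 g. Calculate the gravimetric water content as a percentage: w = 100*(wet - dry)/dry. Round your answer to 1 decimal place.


Step 1: Water mass = wet - dry = 237.5 - 182.3 = 55.2 g
Step 2: w = 100 * water mass / dry mass
Step 3: w = 100 * 55.2 / 182.3 = 30.3%

30.3


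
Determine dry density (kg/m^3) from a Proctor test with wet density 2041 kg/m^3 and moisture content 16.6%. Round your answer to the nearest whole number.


Step 1: Dry density = wet density / (1 + w/100)
Step 2: Dry density = 2041 / (1 + 16.6/100)
Step 3: Dry density = 2041 / 1.166
Step 4: Dry density = 1750 kg/m^3

1750


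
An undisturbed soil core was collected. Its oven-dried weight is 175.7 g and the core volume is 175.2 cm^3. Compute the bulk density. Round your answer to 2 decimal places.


Step 1: Identify the formula: BD = dry mass / volume
Step 2: Substitute values: BD = 175.7 / 175.2
Step 3: BD = 1.0 g/cm^3

1.0


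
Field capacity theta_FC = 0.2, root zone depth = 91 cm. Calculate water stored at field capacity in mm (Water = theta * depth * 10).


Step 1: Water (mm) = theta_FC * depth (cm) * 10
Step 2: Water = 0.2 * 91 * 10
Step 3: Water = 182.0 mm

182.0


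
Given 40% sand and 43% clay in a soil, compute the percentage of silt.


Step 1: sand + silt + clay = 100%
Step 2: silt = 100 - sand - clay
Step 3: silt = 100 - 40 - 43
Step 4: silt = 17%

17


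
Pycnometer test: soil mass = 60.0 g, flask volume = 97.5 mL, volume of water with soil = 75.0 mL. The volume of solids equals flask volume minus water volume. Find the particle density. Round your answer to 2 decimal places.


Step 1: Volume of solids = flask volume - water volume with soil
Step 2: V_solids = 97.5 - 75.0 = 22.5 mL
Step 3: Particle density = mass / V_solids = 60.0 / 22.5 = 2.67 g/cm^3

2.67


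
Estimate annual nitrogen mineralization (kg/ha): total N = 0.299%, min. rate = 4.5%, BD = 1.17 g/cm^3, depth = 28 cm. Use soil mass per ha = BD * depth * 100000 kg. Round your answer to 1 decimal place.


Step 1: Soil mass per ha = BD * depth * 100000 = 1.17 * 28 * 100000 = 3276000 kg
Step 2: Total N pool = soil mass * N%/100 = 3276000 * 0.299/100 = 9795.24 kg/ha
Step 3: N mineralized = N pool * rate%/100 = 9795.24 * 4.5/100 = 440.8 kg/ha/yr

440.8


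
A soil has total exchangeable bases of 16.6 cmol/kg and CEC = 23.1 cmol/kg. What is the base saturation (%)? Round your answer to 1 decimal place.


Step 1: BS = 100 * (sum of bases) / CEC
Step 2: BS = 100 * 16.6 / 23.1
Step 3: BS = 71.9%

71.9


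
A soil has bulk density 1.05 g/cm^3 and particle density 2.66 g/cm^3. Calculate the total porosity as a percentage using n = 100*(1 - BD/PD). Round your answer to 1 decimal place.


Step 1: Formula: n = 100 * (1 - BD / PD)
Step 2: n = 100 * (1 - 1.05 / 2.66)
Step 3: n = 100 * (1 - 0.39474)
Step 4: n = 60.5%

60.5


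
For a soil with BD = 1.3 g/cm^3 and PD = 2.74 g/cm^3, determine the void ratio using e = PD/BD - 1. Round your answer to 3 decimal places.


Step 1: e = PD / BD - 1
Step 2: e = 2.74 / 1.3 - 1
Step 3: e = 2.10769 - 1
Step 4: e = 1.108

1.108


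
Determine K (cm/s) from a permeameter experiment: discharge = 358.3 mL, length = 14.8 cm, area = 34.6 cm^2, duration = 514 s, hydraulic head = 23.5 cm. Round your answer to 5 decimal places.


Step 1: K = Q * L / (A * t * h)
Step 2: Numerator = 358.3 * 14.8 = 5302.84
Step 3: Denominator = 34.6 * 514 * 23.5 = 417933.4
Step 4: K = 5302.84 / 417933.4 = 0.01269 cm/s

0.01269


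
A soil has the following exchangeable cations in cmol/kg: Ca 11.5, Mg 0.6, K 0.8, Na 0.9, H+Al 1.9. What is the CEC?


Step 1: CEC = Ca + Mg + K + Na + (H+Al)
Step 2: CEC = 11.5 + 0.6 + 0.8 + 0.9 + 1.9
Step 3: CEC = 15.7 cmol/kg

15.7


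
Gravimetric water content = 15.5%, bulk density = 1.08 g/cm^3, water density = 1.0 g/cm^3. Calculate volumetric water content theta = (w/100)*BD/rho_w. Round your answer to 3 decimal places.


Step 1: theta = (w / 100) * BD / rho_w
Step 2: theta = (15.5 / 100) * 1.08 / 1.0
Step 3: theta = 0.155 * 1.08
Step 4: theta = 0.167

0.167


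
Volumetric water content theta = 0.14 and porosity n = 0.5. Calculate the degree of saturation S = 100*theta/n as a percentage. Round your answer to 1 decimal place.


Step 1: S = 100 * theta_v / n
Step 2: S = 100 * 0.14 / 0.5
Step 3: S = 28.0%

28.0


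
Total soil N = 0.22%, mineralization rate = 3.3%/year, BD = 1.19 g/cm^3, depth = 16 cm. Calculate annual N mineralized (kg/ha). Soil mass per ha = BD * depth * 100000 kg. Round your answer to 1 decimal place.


Step 1: Soil mass per ha = BD * depth * 100000 = 1.19 * 16 * 100000 = 1904000 kg
Step 2: Total N pool = soil mass * N%/100 = 1904000 * 0.22/100 = 4188.8 kg/ha
Step 3: N mineralized = N pool * rate%/100 = 4188.8 * 3.3/100 = 138.2 kg/ha/yr

138.2


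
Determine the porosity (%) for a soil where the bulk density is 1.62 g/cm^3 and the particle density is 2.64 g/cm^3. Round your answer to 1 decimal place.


Step 1: Formula: n = 100 * (1 - BD / PD)
Step 2: n = 100 * (1 - 1.62 / 2.64)
Step 3: n = 100 * (1 - 0.61364)
Step 4: n = 38.6%

38.6


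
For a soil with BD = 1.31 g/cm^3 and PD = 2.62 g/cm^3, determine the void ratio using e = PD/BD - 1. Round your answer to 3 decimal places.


Step 1: e = PD / BD - 1
Step 2: e = 2.62 / 1.31 - 1
Step 3: e = 2.0 - 1
Step 4: e = 1.0

1.0


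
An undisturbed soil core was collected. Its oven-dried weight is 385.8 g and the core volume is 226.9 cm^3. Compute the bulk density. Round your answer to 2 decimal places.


Step 1: Identify the formula: BD = dry mass / volume
Step 2: Substitute values: BD = 385.8 / 226.9
Step 3: BD = 1.7 g/cm^3

1.7


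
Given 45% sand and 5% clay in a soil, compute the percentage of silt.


Step 1: sand + silt + clay = 100%
Step 2: silt = 100 - sand - clay
Step 3: silt = 100 - 45 - 5
Step 4: silt = 50%

50


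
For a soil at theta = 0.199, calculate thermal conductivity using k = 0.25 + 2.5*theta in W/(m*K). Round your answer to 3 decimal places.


Step 1: k = 0.25 + 2.5 * theta
Step 2: k = 0.25 + 2.5 * 0.199
Step 3: k = 0.25 + 0.498
Step 4: k = 0.748 W/(m*K)

0.748


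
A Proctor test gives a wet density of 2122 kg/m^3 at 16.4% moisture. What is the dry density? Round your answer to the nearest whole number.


Step 1: Dry density = wet density / (1 + w/100)
Step 2: Dry density = 2122 / (1 + 16.4/100)
Step 3: Dry density = 2122 / 1.164
Step 4: Dry density = 1823 kg/m^3

1823


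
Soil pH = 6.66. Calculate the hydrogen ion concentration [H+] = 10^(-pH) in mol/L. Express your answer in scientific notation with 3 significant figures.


Step 1: [H+] = 10^(-pH)
Step 2: [H+] = 10^(-6.66)
Step 3: [H+] = 2.19e-07 mol/L

2.19e-07


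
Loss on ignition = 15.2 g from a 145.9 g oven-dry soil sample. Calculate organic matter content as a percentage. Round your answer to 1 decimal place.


Step 1: OM% = 100 * LOI / sample mass
Step 2: OM = 100 * 15.2 / 145.9
Step 3: OM = 10.4%

10.4


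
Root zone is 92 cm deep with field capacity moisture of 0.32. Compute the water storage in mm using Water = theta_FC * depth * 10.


Step 1: Water (mm) = theta_FC * depth (cm) * 10
Step 2: Water = 0.32 * 92 * 10
Step 3: Water = 294.4 mm

294.4


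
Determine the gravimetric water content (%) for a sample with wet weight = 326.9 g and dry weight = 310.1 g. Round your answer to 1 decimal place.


Step 1: Water mass = wet - dry = 326.9 - 310.1 = 16.8 g
Step 2: w = 100 * water mass / dry mass
Step 3: w = 100 * 16.8 / 310.1 = 5.4%

5.4


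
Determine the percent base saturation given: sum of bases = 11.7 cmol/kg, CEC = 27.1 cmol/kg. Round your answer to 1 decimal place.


Step 1: BS = 100 * (sum of bases) / CEC
Step 2: BS = 100 * 11.7 / 27.1
Step 3: BS = 43.2%

43.2


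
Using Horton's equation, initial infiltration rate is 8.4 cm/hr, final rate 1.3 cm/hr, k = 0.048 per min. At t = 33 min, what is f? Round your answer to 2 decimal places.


Step 1: f = fc + (f0 - fc) * exp(-k * t)
Step 2: exp(-0.048 * 33) = 0.205153
Step 3: f = 1.3 + (8.4 - 1.3) * 0.205153
Step 4: f = 1.3 + 7.1 * 0.205153
Step 5: f = 2.76 cm/hr

2.76


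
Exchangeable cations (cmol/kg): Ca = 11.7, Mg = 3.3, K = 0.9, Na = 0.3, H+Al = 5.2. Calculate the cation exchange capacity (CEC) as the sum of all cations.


Step 1: CEC = Ca + Mg + K + Na + (H+Al)
Step 2: CEC = 11.7 + 3.3 + 0.9 + 0.3 + 5.2
Step 3: CEC = 21.4 cmol/kg

21.4


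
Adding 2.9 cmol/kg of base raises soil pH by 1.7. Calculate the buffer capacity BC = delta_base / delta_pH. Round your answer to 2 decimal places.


Step 1: BC = change in base / change in pH
Step 2: BC = 2.9 / 1.7
Step 3: BC = 1.71 cmol/(kg*pH unit)

1.71


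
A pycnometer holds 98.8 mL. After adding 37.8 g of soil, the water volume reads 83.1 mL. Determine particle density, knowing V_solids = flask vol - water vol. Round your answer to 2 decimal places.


Step 1: Volume of solids = flask volume - water volume with soil
Step 2: V_solids = 98.8 - 83.1 = 15.7 mL
Step 3: Particle density = mass / V_solids = 37.8 / 15.7 = 2.41 g/cm^3

2.41


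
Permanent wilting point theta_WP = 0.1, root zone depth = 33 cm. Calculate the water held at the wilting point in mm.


Step 1: Water (mm) = theta_WP * depth * 10
Step 2: Water = 0.1 * 33 * 10
Step 3: Water = 33.0 mm

33.0


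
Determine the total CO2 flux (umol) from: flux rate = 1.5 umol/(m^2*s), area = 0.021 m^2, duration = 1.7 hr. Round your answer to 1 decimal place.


Step 1: Convert time to seconds: 1.7 hr * 3600 = 6120.0 s
Step 2: Total = flux * area * time_s
Step 3: Total = 1.5 * 0.021 * 6120.0
Step 4: Total = 192.8 umol

192.8


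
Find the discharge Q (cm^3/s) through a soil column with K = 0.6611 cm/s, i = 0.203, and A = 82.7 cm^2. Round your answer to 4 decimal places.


Step 1: Apply Darcy's law: Q = K * i * A
Step 2: Q = 0.6611 * 0.203 * 82.7
Step 3: Q = 11.0986 cm^3/s

11.0986


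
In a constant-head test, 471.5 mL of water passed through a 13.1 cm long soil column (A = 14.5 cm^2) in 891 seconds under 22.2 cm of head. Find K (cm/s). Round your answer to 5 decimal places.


Step 1: K = Q * L / (A * t * h)
Step 2: Numerator = 471.5 * 13.1 = 6176.65
Step 3: Denominator = 14.5 * 891 * 22.2 = 286812.9
Step 4: K = 6176.65 / 286812.9 = 0.02154 cm/s

0.02154
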